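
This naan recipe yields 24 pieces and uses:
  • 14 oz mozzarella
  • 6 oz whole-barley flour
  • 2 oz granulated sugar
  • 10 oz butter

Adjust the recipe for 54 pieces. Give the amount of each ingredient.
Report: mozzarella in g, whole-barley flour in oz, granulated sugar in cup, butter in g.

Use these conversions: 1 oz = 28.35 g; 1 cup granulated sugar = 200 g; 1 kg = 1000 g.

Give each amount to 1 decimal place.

mozzarella: 893.0 g; whole-barley flour: 13.5 oz; granulated sugar: 0.6 cup; butter: 637.9 g

Scaling factor: 54/24 = 9/4 = 2.25.
mozzarella: 14 oz × 9/4 × 28.35 g/oz ≈ 893.0 g
whole-barley flour: 6 oz × 9/4 = 13.5 oz
granulated sugar: 2 oz × 9/4 × 28.35 g/oz ÷ 200 g/cup ≈ 0.6 cup
butter: 10 oz × 9/4 × 28.35 g/oz ≈ 637.9 g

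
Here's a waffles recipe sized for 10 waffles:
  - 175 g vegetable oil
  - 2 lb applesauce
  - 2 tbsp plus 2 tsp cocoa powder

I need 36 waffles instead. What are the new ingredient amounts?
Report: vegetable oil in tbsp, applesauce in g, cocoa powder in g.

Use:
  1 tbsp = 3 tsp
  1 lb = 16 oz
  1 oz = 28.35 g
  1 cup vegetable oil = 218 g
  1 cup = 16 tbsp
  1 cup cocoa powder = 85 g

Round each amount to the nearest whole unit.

vegetable oil: 46 tbsp; applesauce: 3266 g; cocoa powder: 51 g

Scaling factor: 36/10 = 18/5 = 3.6.
vegetable oil: 175 g × 18/5 ÷ 218 g/cup × 16 tbsp/cup ≈ 46 tbsp
applesauce: 2 lb × 18/5 × 16 oz/lb × 28.35 g/oz ≈ 3266 g
cocoa powder: (2 tbsp + 2 tsp = 8/3 tbsp) × 18/5 ÷ 16 tbsp/cup × 85 g/cup = 51 g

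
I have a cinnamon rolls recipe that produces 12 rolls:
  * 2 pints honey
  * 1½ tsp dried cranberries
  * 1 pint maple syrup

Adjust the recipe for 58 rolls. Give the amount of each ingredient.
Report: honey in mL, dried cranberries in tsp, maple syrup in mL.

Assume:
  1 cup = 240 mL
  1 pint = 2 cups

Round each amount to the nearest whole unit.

honey: 4640 mL; dried cranberries: 7 tsp; maple syrup: 2320 mL

Scaling factor: 58/12 = 29/6.
honey: 2 pint × 29/6 × 2 cup/pint × 240 mL/cup = 4640 mL
dried cranberries: 1.5 tsp × 29/6 ≈ 7 tsp
maple syrup: 1 pint × 29/6 × 2 cup/pint × 240 mL/cup = 2320 mL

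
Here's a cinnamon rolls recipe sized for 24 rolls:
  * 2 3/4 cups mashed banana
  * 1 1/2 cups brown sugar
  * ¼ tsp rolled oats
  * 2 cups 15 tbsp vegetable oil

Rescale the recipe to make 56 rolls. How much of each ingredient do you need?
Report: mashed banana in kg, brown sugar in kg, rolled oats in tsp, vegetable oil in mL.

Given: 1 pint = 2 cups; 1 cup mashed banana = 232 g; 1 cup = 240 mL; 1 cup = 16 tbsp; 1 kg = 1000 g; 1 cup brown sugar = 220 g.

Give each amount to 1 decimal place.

Scaling factor: 56/24 = 7/3.
mashed banana: 2.75 cup × 7/3 × 232 g/cup ÷ 1000 g/kg ≈ 1.5 kg
brown sugar: 1.5 cup × 7/3 × 220 g/cup ÷ 1000 g/kg ≈ 0.8 kg
rolled oats: 0.25 tsp × 7/3 ≈ 0.6 tsp
vegetable oil: (2 cup + 15 tbsp = 2.9375 cup) × 7/3 × 240 mL/cup = 1645.0 mL

mashed banana: 1.5 kg; brown sugar: 0.8 kg; rolled oats: 0.6 tsp; vegetable oil: 1645.0 mL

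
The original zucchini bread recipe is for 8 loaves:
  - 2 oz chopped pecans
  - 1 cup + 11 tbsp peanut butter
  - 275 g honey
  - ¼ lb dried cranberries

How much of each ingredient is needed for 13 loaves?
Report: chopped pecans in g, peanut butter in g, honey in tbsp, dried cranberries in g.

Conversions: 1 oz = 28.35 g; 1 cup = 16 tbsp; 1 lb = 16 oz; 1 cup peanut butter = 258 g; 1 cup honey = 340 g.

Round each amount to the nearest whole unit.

chopped pecans: 92 g; peanut butter: 707 g; honey: 21 tbsp; dried cranberries: 184 g

Scaling factor: 13/8 = 1.625.
chopped pecans: 2 oz × 13/8 × 28.35 g/oz ≈ 92 g
peanut butter: (1 cup + 11 tbsp = 1.6875 cup) × 13/8 × 258 g/cup ≈ 707 g
honey: 275 g × 13/8 ÷ 340 g/cup × 16 tbsp/cup ≈ 21 tbsp
dried cranberries: 0.25 lb × 13/8 × 16 oz/lb × 28.35 g/oz ≈ 184 g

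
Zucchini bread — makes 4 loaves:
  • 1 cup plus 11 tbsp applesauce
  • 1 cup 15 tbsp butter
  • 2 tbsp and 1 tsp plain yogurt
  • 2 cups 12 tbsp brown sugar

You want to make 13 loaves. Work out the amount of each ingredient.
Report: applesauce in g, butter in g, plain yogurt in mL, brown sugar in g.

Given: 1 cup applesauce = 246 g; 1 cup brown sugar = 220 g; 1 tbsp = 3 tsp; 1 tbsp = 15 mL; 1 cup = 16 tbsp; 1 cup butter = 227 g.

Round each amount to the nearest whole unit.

Scaling factor: 13/4 = 3.25.
applesauce: (1 cup + 11 tbsp = 1.6875 cup) × 13/4 × 246 g/cup ≈ 1349 g
butter: (1 cup + 15 tbsp = 1.9375 cup) × 13/4 × 227 g/cup ≈ 1429 g
plain yogurt: (2 tbsp + 1 tsp = 7/3 tbsp) × 13/4 × 15 mL/tbsp ≈ 114 mL
brown sugar: (2 cup + 12 tbsp = 2.75 cup) × 13/4 × 220 g/cup ≈ 1966 g

applesauce: 1349 g; butter: 1429 g; plain yogurt: 114 mL; brown sugar: 1966 g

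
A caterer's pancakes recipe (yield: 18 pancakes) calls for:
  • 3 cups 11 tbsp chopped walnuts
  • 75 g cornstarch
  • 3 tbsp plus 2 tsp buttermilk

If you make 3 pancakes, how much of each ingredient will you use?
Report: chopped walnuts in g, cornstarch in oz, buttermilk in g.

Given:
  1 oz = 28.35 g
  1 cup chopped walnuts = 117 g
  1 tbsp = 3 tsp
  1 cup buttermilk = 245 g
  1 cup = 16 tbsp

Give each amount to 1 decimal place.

Scaling factor: 3/18 = 1/6.
chopped walnuts: (3 cup + 11 tbsp = 3.6875 cup) × 1/6 × 117 g/cup ≈ 71.9 g
cornstarch: 75 g × 1/6 ÷ 28.35 g/oz ≈ 0.4 oz
buttermilk: (3 tbsp + 2 tsp = 11/3 tbsp) × 1/6 ÷ 16 tbsp/cup × 245 g/cup ≈ 9.4 g

chopped walnuts: 71.9 g; cornstarch: 0.4 oz; buttermilk: 9.4 g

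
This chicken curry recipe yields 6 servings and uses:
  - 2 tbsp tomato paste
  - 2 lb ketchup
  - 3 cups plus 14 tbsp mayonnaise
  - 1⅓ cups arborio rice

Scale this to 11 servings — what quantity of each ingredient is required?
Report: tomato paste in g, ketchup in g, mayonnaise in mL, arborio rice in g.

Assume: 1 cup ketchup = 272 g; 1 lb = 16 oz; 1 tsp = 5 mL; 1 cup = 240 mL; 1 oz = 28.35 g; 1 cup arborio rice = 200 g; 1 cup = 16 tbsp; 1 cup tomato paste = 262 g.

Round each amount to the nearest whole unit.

Scaling factor: 11/6.
tomato paste: 2 tbsp × 11/6 ÷ 16 tbsp/cup × 262 g/cup ≈ 60 g
ketchup: 2 lb × 11/6 × 16 oz/lb × 28.35 g/oz ≈ 1663 g
mayonnaise: (3 cup + 14 tbsp = 3.875 cup) × 11/6 × 240 mL/cup = 1705 mL
arborio rice: 4/3 cup × 11/6 × 200 g/cup ≈ 489 g

tomato paste: 60 g; ketchup: 1663 g; mayonnaise: 1705 mL; arborio rice: 489 g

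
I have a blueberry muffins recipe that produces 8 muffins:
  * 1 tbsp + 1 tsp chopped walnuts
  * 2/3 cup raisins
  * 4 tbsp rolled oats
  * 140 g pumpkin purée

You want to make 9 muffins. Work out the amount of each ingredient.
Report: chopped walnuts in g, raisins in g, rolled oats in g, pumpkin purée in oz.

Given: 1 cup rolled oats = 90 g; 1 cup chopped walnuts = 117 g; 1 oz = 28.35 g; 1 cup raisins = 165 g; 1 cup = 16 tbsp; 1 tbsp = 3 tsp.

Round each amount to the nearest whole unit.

Scaling factor: 9/8 = 1.125.
chopped walnuts: (1 tbsp + 1 tsp = 4/3 tbsp) × 9/8 ÷ 16 tbsp/cup × 117 g/cup ≈ 11 g
raisins: 2/3 cup × 9/8 × 165 g/cup ≈ 124 g
rolled oats: 4 tbsp × 9/8 ÷ 16 tbsp/cup × 90 g/cup ≈ 25 g
pumpkin purée: 140 g × 9/8 ÷ 28.35 g/oz ≈ 6 oz

chopped walnuts: 11 g; raisins: 124 g; rolled oats: 25 g; pumpkin purée: 6 oz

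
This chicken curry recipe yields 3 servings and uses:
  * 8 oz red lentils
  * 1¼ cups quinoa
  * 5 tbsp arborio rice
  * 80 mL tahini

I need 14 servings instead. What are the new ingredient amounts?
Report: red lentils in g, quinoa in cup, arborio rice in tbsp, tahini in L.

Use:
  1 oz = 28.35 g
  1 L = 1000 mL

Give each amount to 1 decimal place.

Scaling factor: 14/3.
red lentils: 8 oz × 14/3 × 28.35 g/oz = 1058.4 g
quinoa: 1.25 cup × 14/3 ≈ 5.8 cup
arborio rice: 5 tbsp × 14/3 ≈ 23.3 tbsp
tahini: 80 mL × 14/3 ÷ 1000 mL/L ≈ 0.4 L

red lentils: 1058.4 g; quinoa: 5.8 cup; arborio rice: 23.3 tbsp; tahini: 0.4 L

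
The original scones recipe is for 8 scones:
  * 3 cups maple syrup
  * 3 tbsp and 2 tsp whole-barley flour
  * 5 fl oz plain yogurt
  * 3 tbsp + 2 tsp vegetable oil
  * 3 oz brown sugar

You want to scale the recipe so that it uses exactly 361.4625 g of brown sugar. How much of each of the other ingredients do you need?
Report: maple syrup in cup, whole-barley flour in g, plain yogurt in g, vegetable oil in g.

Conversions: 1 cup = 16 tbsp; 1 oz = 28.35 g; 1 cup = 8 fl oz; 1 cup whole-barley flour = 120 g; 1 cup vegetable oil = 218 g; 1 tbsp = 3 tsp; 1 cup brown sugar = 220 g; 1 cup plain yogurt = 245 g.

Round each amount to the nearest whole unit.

The original recipe has 85.05 g of brown sugar, so the scaling factor is 361.4625 ÷ 85.05 = 17/4 = 4.25.
maple syrup: 3 cup × 17/4 ≈ 13 cup
whole-barley flour: (3 tbsp + 2 tsp = 11/3 tbsp) × 17/4 ÷ 16 tbsp/cup × 120 g/cup ≈ 117 g
plain yogurt: 5 fl oz × 17/4 ÷ 8 fl oz/cup × 245 g/cup ≈ 651 g
vegetable oil: (3 tbsp + 2 tsp = 11/3 tbsp) × 17/4 ÷ 16 tbsp/cup × 218 g/cup ≈ 212 g

maple syrup: 13 cup; whole-barley flour: 117 g; plain yogurt: 651 g; vegetable oil: 212 g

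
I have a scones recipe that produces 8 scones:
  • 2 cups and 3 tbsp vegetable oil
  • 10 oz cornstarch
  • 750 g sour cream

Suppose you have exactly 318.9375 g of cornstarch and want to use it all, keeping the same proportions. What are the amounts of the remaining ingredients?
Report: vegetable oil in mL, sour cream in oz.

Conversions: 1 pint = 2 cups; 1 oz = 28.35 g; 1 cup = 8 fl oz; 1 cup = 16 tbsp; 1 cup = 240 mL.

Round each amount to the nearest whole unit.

vegetable oil: 591 mL; sour cream: 30 oz

The original recipe has 283.5 g of cornstarch, so the scaling factor is 318.9375 ÷ 283.5 = 9/8 = 1.125.
vegetable oil: (2 cup + 3 tbsp = 2.1875 cup) × 9/8 × 240 mL/cup ≈ 591 mL
sour cream: 750 g × 9/8 ÷ 28.35 g/oz ≈ 30 oz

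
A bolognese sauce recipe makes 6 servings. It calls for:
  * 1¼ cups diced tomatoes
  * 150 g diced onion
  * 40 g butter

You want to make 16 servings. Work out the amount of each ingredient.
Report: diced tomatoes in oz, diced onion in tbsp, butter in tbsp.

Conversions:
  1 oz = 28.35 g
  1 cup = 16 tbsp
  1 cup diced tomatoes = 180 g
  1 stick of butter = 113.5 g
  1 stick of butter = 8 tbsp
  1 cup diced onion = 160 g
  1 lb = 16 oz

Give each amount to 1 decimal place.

diced tomatoes: 21.2 oz; diced onion: 40.0 tbsp; butter: 7.5 tbsp

Scaling factor: 16/6 = 8/3.
diced tomatoes: 1.25 cup × 8/3 × 180 g/cup ÷ 28.35 g/oz ≈ 21.2 oz
diced onion: 150 g × 8/3 ÷ 160 g/cup × 16 tbsp/cup = 40.0 tbsp
butter: 40 g × 8/3 ÷ 113.5 g/stick × 8 tbsp/stick ≈ 7.5 tbsp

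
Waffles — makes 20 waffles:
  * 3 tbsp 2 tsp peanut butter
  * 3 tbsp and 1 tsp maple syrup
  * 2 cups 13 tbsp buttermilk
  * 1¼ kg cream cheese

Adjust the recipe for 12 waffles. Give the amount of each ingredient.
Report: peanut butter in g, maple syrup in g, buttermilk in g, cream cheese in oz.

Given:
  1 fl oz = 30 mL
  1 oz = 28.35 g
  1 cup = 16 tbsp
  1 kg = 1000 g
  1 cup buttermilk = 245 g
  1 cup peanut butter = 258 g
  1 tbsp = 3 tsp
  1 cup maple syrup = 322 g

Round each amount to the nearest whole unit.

peanut butter: 35 g; maple syrup: 40 g; buttermilk: 413 g; cream cheese: 26 oz

Scaling factor: 12/20 = 3/5 = 0.6.
peanut butter: (3 tbsp + 2 tsp = 11/3 tbsp) × 3/5 ÷ 16 tbsp/cup × 258 g/cup ≈ 35 g
maple syrup: (3 tbsp + 1 tsp = 10/3 tbsp) × 3/5 ÷ 16 tbsp/cup × 322 g/cup ≈ 40 g
buttermilk: (2 cup + 13 tbsp = 2.8125 cup) × 3/5 × 245 g/cup ≈ 413 g
cream cheese: 1.25 kg × 3/5 × 1000 g/kg ÷ 28.35 g/oz ≈ 26 oz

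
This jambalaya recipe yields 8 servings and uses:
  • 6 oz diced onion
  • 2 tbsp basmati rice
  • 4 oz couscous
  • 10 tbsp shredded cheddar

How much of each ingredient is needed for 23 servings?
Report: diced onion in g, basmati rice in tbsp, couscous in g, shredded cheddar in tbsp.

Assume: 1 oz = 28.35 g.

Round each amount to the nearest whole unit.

diced onion: 489 g; basmati rice: 6 tbsp; couscous: 326 g; shredded cheddar: 29 tbsp

Scaling factor: 23/8 = 2.875.
diced onion: 6 oz × 23/8 × 28.35 g/oz ≈ 489 g
basmati rice: 2 tbsp × 23/8 ≈ 6 tbsp
couscous: 4 oz × 23/8 × 28.35 g/oz ≈ 326 g
shredded cheddar: 10 tbsp × 23/8 ≈ 29 tbsp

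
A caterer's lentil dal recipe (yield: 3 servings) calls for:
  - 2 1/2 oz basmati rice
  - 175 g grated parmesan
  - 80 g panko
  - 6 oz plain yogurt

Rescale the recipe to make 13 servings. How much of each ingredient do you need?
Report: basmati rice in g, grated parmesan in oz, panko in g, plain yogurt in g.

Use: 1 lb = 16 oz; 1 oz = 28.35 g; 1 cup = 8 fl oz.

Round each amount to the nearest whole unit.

Scaling factor: 13/3.
basmati rice: 2.5 oz × 13/3 × 28.35 g/oz ≈ 307 g
grated parmesan: 175 g × 13/3 ÷ 28.35 g/oz ≈ 27 oz
panko: 80 g × 13/3 ≈ 347 g
plain yogurt: 6 oz × 13/3 × 28.35 g/oz ≈ 737 g

basmati rice: 307 g; grated parmesan: 27 oz; panko: 347 g; plain yogurt: 737 g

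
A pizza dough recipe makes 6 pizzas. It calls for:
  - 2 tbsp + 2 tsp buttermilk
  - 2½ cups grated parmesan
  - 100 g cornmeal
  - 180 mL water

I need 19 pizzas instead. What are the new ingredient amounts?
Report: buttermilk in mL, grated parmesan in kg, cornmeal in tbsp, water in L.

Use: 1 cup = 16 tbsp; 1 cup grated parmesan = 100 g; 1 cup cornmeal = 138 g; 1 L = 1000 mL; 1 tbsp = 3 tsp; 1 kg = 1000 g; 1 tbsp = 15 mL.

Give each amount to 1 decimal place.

buttermilk: 126.7 mL; grated parmesan: 0.8 kg; cornmeal: 36.7 tbsp; water: 0.6 L

Scaling factor: 19/6.
buttermilk: (2 tbsp + 2 tsp = 8/3 tbsp) × 19/6 × 15 mL/tbsp ≈ 126.7 mL
grated parmesan: 2.5 cup × 19/6 × 100 g/cup ÷ 1000 g/kg ≈ 0.8 kg
cornmeal: 100 g × 19/6 ÷ 138 g/cup × 16 tbsp/cup ≈ 36.7 tbsp
water: 180 mL × 19/6 ÷ 1000 mL/L ≈ 0.6 L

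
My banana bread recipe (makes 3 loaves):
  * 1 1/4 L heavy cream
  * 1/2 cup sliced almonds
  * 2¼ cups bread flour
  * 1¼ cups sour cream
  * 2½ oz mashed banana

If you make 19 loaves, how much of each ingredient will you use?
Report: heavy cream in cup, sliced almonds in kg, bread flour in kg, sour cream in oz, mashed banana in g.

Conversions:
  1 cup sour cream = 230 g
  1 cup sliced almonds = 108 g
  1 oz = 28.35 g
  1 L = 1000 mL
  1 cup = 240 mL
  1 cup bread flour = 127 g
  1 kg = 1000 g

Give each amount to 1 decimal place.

heavy cream: 33.0 cup; sliced almonds: 0.3 kg; bread flour: 1.8 kg; sour cream: 64.2 oz; mashed banana: 448.9 g

Scaling factor: 19/3.
heavy cream: 1.25 L × 19/3 × 1000 mL/L ÷ 240 mL/cup ≈ 33.0 cup
sliced almonds: 0.5 cup × 19/3 × 108 g/cup ÷ 1000 g/kg ≈ 0.3 kg
bread flour: 2.25 cup × 19/3 × 127 g/cup ÷ 1000 g/kg ≈ 1.8 kg
sour cream: 1.25 cup × 19/3 × 230 g/cup ÷ 28.35 g/oz ≈ 64.2 oz
mashed banana: 2.5 oz × 19/3 × 28.35 g/oz ≈ 448.9 g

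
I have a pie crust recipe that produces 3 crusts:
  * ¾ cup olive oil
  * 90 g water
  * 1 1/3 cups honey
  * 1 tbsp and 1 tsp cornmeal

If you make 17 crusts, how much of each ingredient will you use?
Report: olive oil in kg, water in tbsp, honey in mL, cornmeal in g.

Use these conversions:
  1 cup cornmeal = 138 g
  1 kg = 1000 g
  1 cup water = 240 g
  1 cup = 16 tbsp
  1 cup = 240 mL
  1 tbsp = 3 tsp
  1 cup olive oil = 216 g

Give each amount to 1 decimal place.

Scaling factor: 17/3.
olive oil: 0.75 cup × 17/3 × 216 g/cup ÷ 1000 g/kg ≈ 0.9 kg
water: 90 g × 17/3 ÷ 240 g/cup × 16 tbsp/cup = 34.0 tbsp
honey: 4/3 cup × 17/3 × 240 mL/cup ≈ 1813.3 mL
cornmeal: (1 tbsp + 1 tsp = 4/3 tbsp) × 17/3 ÷ 16 tbsp/cup × 138 g/cup ≈ 65.2 g

olive oil: 0.9 kg; water: 34.0 tbsp; honey: 1813.3 mL; cornmeal: 65.2 g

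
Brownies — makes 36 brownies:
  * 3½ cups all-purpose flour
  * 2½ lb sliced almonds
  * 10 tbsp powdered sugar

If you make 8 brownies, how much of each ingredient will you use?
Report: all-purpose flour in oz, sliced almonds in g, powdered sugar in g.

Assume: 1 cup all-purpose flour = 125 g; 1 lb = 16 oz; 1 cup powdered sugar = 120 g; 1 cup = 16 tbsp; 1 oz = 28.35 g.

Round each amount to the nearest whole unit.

Scaling factor: 8/36 = 2/9.
all-purpose flour: 3.5 cup × 2/9 × 125 g/cup ÷ 28.35 g/oz ≈ 3 oz
sliced almonds: 2.5 lb × 2/9 × 16 oz/lb × 28.35 g/oz = 252 g
powdered sugar: 10 tbsp × 2/9 ÷ 16 tbsp/cup × 120 g/cup ≈ 17 g

all-purpose flour: 3 oz; sliced almonds: 252 g; powdered sugar: 17 g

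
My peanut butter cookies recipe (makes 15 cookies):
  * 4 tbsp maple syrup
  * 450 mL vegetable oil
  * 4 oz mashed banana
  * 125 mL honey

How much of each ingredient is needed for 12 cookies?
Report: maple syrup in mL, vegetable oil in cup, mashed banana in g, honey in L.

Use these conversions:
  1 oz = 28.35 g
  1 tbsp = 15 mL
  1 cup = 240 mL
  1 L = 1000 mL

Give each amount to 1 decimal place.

Scaling factor: 12/15 = 4/5 = 0.8.
maple syrup: 4 tbsp × 4/5 × 15 mL/tbsp = 48.0 mL
vegetable oil: 450 mL × 4/5 ÷ 240 mL/cup = 1.5 cup
mashed banana: 4 oz × 4/5 × 28.35 g/oz ≈ 90.7 g
honey: 125 mL × 4/5 ÷ 1000 mL/L = 0.1 L

maple syrup: 48.0 mL; vegetable oil: 1.5 cup; mashed banana: 90.7 g; honey: 0.1 L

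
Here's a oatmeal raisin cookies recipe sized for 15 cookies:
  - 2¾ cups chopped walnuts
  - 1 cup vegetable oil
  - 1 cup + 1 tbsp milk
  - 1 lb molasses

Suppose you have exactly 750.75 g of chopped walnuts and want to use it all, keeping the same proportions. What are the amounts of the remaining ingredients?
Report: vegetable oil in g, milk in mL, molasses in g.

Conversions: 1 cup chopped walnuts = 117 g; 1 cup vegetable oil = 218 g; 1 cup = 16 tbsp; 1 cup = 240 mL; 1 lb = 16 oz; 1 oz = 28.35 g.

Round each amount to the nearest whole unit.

vegetable oil: 509 g; milk: 595 mL; molasses: 1058 g

The original recipe has 321.75 g of chopped walnuts, so the scaling factor is 750.75 ÷ 321.75 = 7/3.
vegetable oil: 1 cup × 7/3 × 218 g/cup ≈ 509 g
milk: (1 cup + 1 tbsp = 1.0625 cup) × 7/3 × 240 mL/cup = 595 mL
molasses: 1 lb × 7/3 × 16 oz/lb × 28.35 g/oz ≈ 1058 g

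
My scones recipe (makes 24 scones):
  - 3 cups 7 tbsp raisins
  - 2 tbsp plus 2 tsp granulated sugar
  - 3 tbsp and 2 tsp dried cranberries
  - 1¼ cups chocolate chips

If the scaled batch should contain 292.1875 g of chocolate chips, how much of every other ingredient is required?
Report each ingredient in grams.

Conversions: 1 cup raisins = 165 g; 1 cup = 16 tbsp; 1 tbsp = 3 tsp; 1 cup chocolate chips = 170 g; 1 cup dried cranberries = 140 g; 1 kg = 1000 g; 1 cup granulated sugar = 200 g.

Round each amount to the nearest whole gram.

The original recipe has 212.5 g of chocolate chips, so the scaling factor is 292.1875 ÷ 212.5 = 11/8 = 1.375.
raisins: (3 cup + 7 tbsp = 3.4375 cup) × 11/8 × 165 g/cup ≈ 780 g
granulated sugar: (2 tbsp + 2 tsp = 8/3 tbsp) × 11/8 ÷ 16 tbsp/cup × 200 g/cup ≈ 46 g
dried cranberries: (3 tbsp + 2 tsp = 11/3 tbsp) × 11/8 ÷ 16 tbsp/cup × 140 g/cup ≈ 44 g

raisins: 780 g; granulated sugar: 46 g; dried cranberries: 44 g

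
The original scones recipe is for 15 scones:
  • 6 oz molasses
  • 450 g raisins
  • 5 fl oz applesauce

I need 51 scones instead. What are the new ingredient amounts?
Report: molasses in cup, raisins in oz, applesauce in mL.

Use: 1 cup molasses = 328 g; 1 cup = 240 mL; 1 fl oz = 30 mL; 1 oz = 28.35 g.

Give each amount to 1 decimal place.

Scaling factor: 51/15 = 17/5 = 3.4.
molasses: 6 oz × 17/5 × 28.35 g/oz ÷ 328 g/cup ≈ 1.8 cup
raisins: 450 g × 17/5 ÷ 28.35 g/oz ≈ 54.0 oz
applesauce: 5 fl oz × 17/5 × 30 mL/fl oz = 510.0 mL

molasses: 1.8 cup; raisins: 54.0 oz; applesauce: 510.0 mL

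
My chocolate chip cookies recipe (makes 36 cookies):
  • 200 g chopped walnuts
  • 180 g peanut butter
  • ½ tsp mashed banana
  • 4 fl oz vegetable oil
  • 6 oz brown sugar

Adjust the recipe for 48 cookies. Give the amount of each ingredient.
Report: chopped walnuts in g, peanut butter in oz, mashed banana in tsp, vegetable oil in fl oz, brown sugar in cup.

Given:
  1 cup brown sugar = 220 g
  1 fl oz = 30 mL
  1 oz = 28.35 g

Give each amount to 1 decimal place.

Scaling factor: 48/36 = 4/3.
chopped walnuts: 200 g × 4/3 ≈ 266.7 g
peanut butter: 180 g × 4/3 ÷ 28.35 g/oz ≈ 8.5 oz
mashed banana: 0.5 tsp × 4/3 ≈ 0.7 tsp
vegetable oil: 4 fl oz × 4/3 ≈ 5.3 fl oz
brown sugar: 6 oz × 4/3 × 28.35 g/oz ÷ 220 g/cup ≈ 1.0 cup

chopped walnuts: 266.7 g; peanut butter: 8.5 oz; mashed banana: 0.7 tsp; vegetable oil: 5.3 fl oz; brown sugar: 1.0 cup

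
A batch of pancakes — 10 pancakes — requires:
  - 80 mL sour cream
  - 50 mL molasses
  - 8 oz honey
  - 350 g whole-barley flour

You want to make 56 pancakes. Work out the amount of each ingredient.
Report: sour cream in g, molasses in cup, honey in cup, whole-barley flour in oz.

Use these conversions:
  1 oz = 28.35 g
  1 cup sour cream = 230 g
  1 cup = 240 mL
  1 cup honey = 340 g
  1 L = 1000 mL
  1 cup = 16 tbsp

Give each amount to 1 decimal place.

Scaling factor: 56/10 = 28/5 = 5.6.
sour cream: 80 mL × 28/5 ÷ 240 mL/cup × 230 g/cup ≈ 429.3 g
molasses: 50 mL × 28/5 ÷ 240 mL/cup ≈ 1.2 cup
honey: 8 oz × 28/5 × 28.35 g/oz ÷ 340 g/cup ≈ 3.7 cup
whole-barley flour: 350 g × 28/5 ÷ 28.35 g/oz ≈ 69.1 oz

sour cream: 429.3 g; molasses: 1.2 cup; honey: 3.7 cup; whole-barley flour: 69.1 oz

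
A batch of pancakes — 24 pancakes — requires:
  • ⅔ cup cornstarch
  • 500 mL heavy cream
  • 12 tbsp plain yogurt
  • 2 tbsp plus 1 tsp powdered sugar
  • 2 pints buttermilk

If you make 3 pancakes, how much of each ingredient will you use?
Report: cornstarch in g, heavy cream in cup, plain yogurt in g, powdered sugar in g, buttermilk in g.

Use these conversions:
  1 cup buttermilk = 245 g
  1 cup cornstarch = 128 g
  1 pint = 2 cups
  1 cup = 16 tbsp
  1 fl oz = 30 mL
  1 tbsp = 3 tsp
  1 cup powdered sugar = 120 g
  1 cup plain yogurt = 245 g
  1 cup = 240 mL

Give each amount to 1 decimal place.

Scaling factor: 3/24 = 1/8 = 0.125.
cornstarch: 2/3 cup × 1/8 × 128 g/cup ≈ 10.7 g
heavy cream: 500 mL × 1/8 ÷ 240 mL/cup ≈ 0.3 cup
plain yogurt: 12 tbsp × 1/8 ÷ 16 tbsp/cup × 245 g/cup ≈ 23.0 g
powdered sugar: (2 tbsp + 1 tsp = 7/3 tbsp) × 1/8 ÷ 16 tbsp/cup × 120 g/cup ≈ 2.2 g
buttermilk: 2 pint × 1/8 × 2 cup/pint × 245 g/cup = 122.5 g

cornstarch: 10.7 g; heavy cream: 0.3 cup; plain yogurt: 23.0 g; powdered sugar: 2.2 g; buttermilk: 122.5 g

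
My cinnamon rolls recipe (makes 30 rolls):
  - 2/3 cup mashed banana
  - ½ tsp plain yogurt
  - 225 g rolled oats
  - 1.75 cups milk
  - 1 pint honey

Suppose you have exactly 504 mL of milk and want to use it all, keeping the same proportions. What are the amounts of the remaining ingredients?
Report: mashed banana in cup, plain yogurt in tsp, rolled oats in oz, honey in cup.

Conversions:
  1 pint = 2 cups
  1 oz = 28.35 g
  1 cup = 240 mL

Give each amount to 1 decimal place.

mashed banana: 0.8 cup; plain yogurt: 0.6 tsp; rolled oats: 9.5 oz; honey: 2.4 cup

The original recipe has 420 mL of milk, so the scaling factor is 504 ÷ 420 = 6/5 = 1.2.
mashed banana: 2/3 cup × 6/5 = 0.8 cup
plain yogurt: 0.5 tsp × 6/5 = 0.6 tsp
rolled oats: 225 g × 6/5 ÷ 28.35 g/oz ≈ 9.5 oz
honey: 1 pint × 6/5 × 2 cup/pint = 2.4 cup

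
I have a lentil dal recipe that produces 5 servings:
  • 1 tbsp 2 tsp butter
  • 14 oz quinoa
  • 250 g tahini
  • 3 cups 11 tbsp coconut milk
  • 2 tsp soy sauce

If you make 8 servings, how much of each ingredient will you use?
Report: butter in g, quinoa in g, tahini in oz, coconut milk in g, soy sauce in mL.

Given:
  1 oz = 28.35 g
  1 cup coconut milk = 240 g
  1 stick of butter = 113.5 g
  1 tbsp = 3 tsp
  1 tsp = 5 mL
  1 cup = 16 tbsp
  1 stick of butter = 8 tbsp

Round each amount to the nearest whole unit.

butter: 38 g; quinoa: 635 g; tahini: 14 oz; coconut milk: 1416 g; soy sauce: 16 mL

Scaling factor: 8/5 = 1.6.
butter: (1 tbsp + 2 tsp = 5/3 tbsp) × 8/5 ÷ 8 tbsp/stick × 113.5 g/stick ≈ 38 g
quinoa: 14 oz × 8/5 × 28.35 g/oz ≈ 635 g
tahini: 250 g × 8/5 ÷ 28.35 g/oz ≈ 14 oz
coconut milk: (3 cup + 11 tbsp = 3.6875 cup) × 8/5 × 240 g/cup = 1416 g
soy sauce: 2 tsp × 8/5 × 5 mL/tsp = 16 mL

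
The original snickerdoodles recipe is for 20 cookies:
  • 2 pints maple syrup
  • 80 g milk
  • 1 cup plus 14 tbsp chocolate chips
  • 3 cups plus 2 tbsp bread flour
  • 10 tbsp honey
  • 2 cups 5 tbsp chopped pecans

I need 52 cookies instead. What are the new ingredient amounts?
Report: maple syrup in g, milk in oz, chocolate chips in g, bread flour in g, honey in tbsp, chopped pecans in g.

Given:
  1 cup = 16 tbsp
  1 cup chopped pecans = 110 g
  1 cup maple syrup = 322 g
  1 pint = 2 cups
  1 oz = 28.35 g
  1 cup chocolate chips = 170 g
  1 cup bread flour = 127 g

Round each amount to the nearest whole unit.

Scaling factor: 52/20 = 13/5 = 2.6.
maple syrup: 2 pint × 13/5 × 2 cup/pint × 322 g/cup ≈ 3349 g
milk: 80 g × 13/5 ÷ 28.35 g/oz ≈ 7 oz
chocolate chips: (1 cup + 14 tbsp = 1.875 cup) × 13/5 × 170 g/cup ≈ 829 g
bread flour: (3 cup + 2 tbsp = 3.125 cup) × 13/5 × 127 g/cup ≈ 1032 g
honey: 10 tbsp × 13/5 = 26 tbsp
chopped pecans: (2 cup + 5 tbsp = 2.3125 cup) × 13/5 × 110 g/cup ≈ 661 g

maple syrup: 3349 g; milk: 7 oz; chocolate chips: 829 g; bread flour: 1032 g; honey: 26 tbsp; chopped pecans: 661 g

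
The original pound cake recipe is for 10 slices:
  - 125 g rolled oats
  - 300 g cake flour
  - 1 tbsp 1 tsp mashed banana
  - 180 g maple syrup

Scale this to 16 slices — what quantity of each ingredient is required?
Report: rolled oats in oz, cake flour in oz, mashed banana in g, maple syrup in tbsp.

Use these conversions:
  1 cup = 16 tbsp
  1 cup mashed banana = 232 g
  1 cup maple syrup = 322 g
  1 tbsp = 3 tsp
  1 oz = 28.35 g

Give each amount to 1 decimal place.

Scaling factor: 16/10 = 8/5 = 1.6.
rolled oats: 125 g × 8/5 ÷ 28.35 g/oz ≈ 7.1 oz
cake flour: 300 g × 8/5 ÷ 28.35 g/oz ≈ 16.9 oz
mashed banana: (1 tbsp + 1 tsp = 4/3 tbsp) × 8/5 ÷ 16 tbsp/cup × 232 g/cup ≈ 30.9 g
maple syrup: 180 g × 8/5 ÷ 322 g/cup × 16 tbsp/cup ≈ 14.3 tbsp

rolled oats: 7.1 oz; cake flour: 16.9 oz; mashed banana: 30.9 g; maple syrup: 14.3 tbsp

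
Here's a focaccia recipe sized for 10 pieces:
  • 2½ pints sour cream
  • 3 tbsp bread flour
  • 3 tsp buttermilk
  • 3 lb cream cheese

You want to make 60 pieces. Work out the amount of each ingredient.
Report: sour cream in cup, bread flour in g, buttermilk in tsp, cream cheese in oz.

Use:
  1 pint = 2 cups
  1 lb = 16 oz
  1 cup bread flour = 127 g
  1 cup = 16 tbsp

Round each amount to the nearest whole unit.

sour cream: 30 cup; bread flour: 143 g; buttermilk: 18 tsp; cream cheese: 288 oz

Scaling factor: 60/10 = 6.
sour cream: 2.5 pint × 6 × 2 cup/pint = 30 cup
bread flour: 3 tbsp × 6 ÷ 16 tbsp/cup × 127 g/cup ≈ 143 g
buttermilk: 3 tsp × 6 = 18 tsp
cream cheese: 3 lb × 6 × 16 oz/lb = 288 oz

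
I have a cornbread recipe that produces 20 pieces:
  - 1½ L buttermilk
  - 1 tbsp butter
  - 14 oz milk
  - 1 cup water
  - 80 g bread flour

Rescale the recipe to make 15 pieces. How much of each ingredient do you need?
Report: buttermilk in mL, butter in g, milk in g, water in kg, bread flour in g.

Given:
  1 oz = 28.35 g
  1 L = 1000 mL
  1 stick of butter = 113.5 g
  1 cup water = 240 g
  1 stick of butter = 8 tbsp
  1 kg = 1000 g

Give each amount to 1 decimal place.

Scaling factor: 15/20 = 3/4 = 0.75.
buttermilk: 1.5 L × 3/4 × 1000 mL/L = 1125.0 mL
butter: 1 tbsp × 3/4 ÷ 8 tbsp/stick × 113.5 g/stick ≈ 10.6 g
milk: 14 oz × 3/4 × 28.35 g/oz ≈ 297.7 g
water: 1 cup × 3/4 × 240 g/cup ÷ 1000 g/kg ≈ 0.2 kg
bread flour: 80 g × 3/4 = 60.0 g

buttermilk: 1125.0 mL; butter: 10.6 g; milk: 297.7 g; water: 0.2 kg; bread flour: 60.0 g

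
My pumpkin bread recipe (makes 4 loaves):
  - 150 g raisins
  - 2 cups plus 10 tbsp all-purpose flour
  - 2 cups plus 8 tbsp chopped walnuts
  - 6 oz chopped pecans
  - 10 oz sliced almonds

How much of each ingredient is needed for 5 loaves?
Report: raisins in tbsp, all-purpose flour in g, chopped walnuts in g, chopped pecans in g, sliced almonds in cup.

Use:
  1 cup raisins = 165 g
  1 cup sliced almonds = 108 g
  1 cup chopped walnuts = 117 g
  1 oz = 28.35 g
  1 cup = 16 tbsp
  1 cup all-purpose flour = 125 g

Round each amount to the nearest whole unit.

Scaling factor: 5/4 = 1.25.
raisins: 150 g × 5/4 ÷ 165 g/cup × 16 tbsp/cup ≈ 18 tbsp
all-purpose flour: (2 cup + 10 tbsp = 2.625 cup) × 5/4 × 125 g/cup ≈ 410 g
chopped walnuts: (2 cup + 8 tbsp = 2.5 cup) × 5/4 × 117 g/cup ≈ 366 g
chopped pecans: 6 oz × 5/4 × 28.35 g/oz ≈ 213 g
sliced almonds: 10 oz × 5/4 × 28.35 g/oz ÷ 108 g/cup ≈ 3 cup

raisins: 18 tbsp; all-purpose flour: 410 g; chopped walnuts: 366 g; chopped pecans: 213 g; sliced almonds: 3 cup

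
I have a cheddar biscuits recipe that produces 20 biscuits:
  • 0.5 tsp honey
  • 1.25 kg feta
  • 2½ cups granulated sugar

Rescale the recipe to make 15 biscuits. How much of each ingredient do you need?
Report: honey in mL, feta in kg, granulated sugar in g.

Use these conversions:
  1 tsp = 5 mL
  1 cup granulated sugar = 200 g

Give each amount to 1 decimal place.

Scaling factor: 15/20 = 3/4 = 0.75.
honey: 0.5 tsp × 3/4 × 5 mL/tsp ≈ 1.9 mL
feta: 1.25 kg × 3/4 ≈ 0.9 kg
granulated sugar: 2.5 cup × 3/4 × 200 g/cup = 375.0 g

honey: 1.9 mL; feta: 0.9 kg; granulated sugar: 375.0 g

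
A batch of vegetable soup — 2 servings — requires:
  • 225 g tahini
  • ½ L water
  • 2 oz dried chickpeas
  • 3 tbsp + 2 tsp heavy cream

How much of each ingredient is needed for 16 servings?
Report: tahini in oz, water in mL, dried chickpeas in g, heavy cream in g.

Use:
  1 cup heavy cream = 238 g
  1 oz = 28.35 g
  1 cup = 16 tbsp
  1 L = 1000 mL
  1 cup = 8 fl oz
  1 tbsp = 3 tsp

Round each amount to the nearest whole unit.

Scaling factor: 16/2 = 8.
tahini: 225 g × 8 ÷ 28.35 g/oz ≈ 63 oz
water: 0.5 L × 8 × 1000 mL/L = 4000 mL
dried chickpeas: 2 oz × 8 × 28.35 g/oz ≈ 454 g
heavy cream: (3 tbsp + 2 tsp = 11/3 tbsp) × 8 ÷ 16 tbsp/cup × 238 g/cup ≈ 436 g

tahini: 63 oz; water: 4000 mL; dried chickpeas: 454 g; heavy cream: 436 g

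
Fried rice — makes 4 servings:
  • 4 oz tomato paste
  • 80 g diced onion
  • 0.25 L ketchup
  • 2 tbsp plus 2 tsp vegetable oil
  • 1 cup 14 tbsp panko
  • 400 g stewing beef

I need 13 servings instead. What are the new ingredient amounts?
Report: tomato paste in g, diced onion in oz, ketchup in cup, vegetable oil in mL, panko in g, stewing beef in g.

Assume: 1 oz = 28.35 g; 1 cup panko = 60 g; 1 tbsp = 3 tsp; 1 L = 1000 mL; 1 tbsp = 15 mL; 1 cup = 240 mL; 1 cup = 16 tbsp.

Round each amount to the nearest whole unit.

tomato paste: 369 g; diced onion: 9 oz; ketchup: 3 cup; vegetable oil: 130 mL; panko: 366 g; stewing beef: 1300 g

Scaling factor: 13/4 = 3.25.
tomato paste: 4 oz × 13/4 × 28.35 g/oz ≈ 369 g
diced onion: 80 g × 13/4 ÷ 28.35 g/oz ≈ 9 oz
ketchup: 0.25 L × 13/4 × 1000 mL/L ÷ 240 mL/cup ≈ 3 cup
vegetable oil: (2 tbsp + 2 tsp = 8/3 tbsp) × 13/4 × 15 mL/tbsp = 130 mL
panko: (1 cup + 14 tbsp = 1.875 cup) × 13/4 × 60 g/cup ≈ 366 g
stewing beef: 400 g × 13/4 = 1300 g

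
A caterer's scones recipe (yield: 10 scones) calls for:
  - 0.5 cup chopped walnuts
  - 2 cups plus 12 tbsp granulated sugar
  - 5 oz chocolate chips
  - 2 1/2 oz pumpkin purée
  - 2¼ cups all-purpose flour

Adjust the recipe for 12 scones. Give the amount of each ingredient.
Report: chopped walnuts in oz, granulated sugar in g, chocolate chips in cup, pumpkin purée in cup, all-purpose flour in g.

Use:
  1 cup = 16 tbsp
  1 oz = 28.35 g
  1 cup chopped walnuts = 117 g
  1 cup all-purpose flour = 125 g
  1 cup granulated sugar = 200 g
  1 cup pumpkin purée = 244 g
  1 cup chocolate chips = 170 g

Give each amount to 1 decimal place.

chopped walnuts: 2.5 oz; granulated sugar: 660.0 g; chocolate chips: 1.0 cup; pumpkin purée: 0.3 cup; all-purpose flour: 337.5 g

Scaling factor: 12/10 = 6/5 = 1.2.
chopped walnuts: 0.5 cup × 6/5 × 117 g/cup ÷ 28.35 g/oz ≈ 2.5 oz
granulated sugar: (2 cup + 12 tbsp = 2.75 cup) × 6/5 × 200 g/cup = 660.0 g
chocolate chips: 5 oz × 6/5 × 28.35 g/oz ÷ 170 g/cup ≈ 1.0 cup
pumpkin purée: 2.5 oz × 6/5 × 28.35 g/oz ÷ 244 g/cup ≈ 0.3 cup
all-purpose flour: 2.25 cup × 6/5 × 125 g/cup = 337.5 g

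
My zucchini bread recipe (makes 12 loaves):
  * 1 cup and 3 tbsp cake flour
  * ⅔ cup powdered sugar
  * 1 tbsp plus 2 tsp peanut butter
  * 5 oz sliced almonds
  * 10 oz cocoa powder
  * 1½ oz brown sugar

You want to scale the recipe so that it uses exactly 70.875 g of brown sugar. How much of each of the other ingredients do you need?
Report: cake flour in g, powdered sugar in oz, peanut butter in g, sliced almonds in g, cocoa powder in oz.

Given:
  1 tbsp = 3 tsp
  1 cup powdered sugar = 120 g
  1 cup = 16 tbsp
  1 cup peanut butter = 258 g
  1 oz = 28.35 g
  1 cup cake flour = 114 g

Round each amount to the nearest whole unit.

cake flour: 226 g; powdered sugar: 5 oz; peanut butter: 45 g; sliced almonds: 236 g; cocoa powder: 17 oz

The original recipe has 42.525 g of brown sugar, so the scaling factor is 70.875 ÷ 42.525 = 5/3.
cake flour: (1 cup + 3 tbsp = 1.1875 cup) × 5/3 × 114 g/cup ≈ 226 g
powdered sugar: 2/3 cup × 5/3 × 120 g/cup ÷ 28.35 g/oz ≈ 5 oz
peanut butter: (1 tbsp + 2 tsp = 5/3 tbsp) × 5/3 ÷ 16 tbsp/cup × 258 g/cup ≈ 45 g
sliced almonds: 5 oz × 5/3 × 28.35 g/oz ≈ 236 g
cocoa powder: 10 oz × 5/3 ≈ 17 oz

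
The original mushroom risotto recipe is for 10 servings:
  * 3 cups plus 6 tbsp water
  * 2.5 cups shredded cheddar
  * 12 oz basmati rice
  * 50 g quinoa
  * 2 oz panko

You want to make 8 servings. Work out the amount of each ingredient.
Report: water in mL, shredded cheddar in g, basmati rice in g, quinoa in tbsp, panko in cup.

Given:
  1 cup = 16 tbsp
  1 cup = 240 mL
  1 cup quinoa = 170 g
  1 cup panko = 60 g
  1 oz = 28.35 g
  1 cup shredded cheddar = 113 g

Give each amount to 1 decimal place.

water: 648.0 mL; shredded cheddar: 226.0 g; basmati rice: 272.2 g; quinoa: 3.8 tbsp; panko: 0.8 cup

Scaling factor: 8/10 = 4/5 = 0.8.
water: (3 cup + 6 tbsp = 3.375 cup) × 4/5 × 240 mL/cup = 648.0 mL
shredded cheddar: 2.5 cup × 4/5 × 113 g/cup = 226.0 g
basmati rice: 12 oz × 4/5 × 28.35 g/oz ≈ 272.2 g
quinoa: 50 g × 4/5 ÷ 170 g/cup × 16 tbsp/cup ≈ 3.8 tbsp
panko: 2 oz × 4/5 × 28.35 g/oz ÷ 60 g/cup ≈ 0.8 cup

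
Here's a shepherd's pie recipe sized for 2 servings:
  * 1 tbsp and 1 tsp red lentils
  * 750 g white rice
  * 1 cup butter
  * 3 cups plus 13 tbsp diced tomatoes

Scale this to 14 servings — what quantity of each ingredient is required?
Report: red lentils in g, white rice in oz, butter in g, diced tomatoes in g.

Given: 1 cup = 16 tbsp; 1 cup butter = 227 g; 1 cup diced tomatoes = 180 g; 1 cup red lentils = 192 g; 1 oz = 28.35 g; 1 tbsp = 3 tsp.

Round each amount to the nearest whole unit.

red lentils: 112 g; white rice: 185 oz; butter: 1589 g; diced tomatoes: 4804 g

Scaling factor: 14/2 = 7.
red lentils: (1 tbsp + 1 tsp = 4/3 tbsp) × 7 ÷ 16 tbsp/cup × 192 g/cup = 112 g
white rice: 750 g × 7 ÷ 28.35 g/oz ≈ 185 oz
butter: 1 cup × 7 × 227 g/cup = 1589 g
diced tomatoes: (3 cup + 13 tbsp = 3.8125 cup) × 7 × 180 g/cup ≈ 4804 g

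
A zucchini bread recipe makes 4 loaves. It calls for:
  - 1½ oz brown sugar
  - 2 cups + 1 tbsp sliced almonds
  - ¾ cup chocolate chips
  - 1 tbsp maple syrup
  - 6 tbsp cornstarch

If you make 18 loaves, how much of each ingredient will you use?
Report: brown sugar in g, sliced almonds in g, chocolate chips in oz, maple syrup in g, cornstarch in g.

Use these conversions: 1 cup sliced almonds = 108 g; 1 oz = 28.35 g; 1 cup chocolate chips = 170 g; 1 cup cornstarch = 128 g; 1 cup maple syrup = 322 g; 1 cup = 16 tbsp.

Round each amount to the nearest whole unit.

brown sugar: 191 g; sliced almonds: 1002 g; chocolate chips: 20 oz; maple syrup: 91 g; cornstarch: 216 g

Scaling factor: 18/4 = 9/2 = 4.5.
brown sugar: 1.5 oz × 9/2 × 28.35 g/oz ≈ 191 g
sliced almonds: (2 cup + 1 tbsp = 2.0625 cup) × 9/2 × 108 g/cup ≈ 1002 g
chocolate chips: 0.75 cup × 9/2 × 170 g/cup ÷ 28.35 g/oz ≈ 20 oz
maple syrup: 1 tbsp × 9/2 ÷ 16 tbsp/cup × 322 g/cup ≈ 91 g
cornstarch: 6 tbsp × 9/2 ÷ 16 tbsp/cup × 128 g/cup = 216 g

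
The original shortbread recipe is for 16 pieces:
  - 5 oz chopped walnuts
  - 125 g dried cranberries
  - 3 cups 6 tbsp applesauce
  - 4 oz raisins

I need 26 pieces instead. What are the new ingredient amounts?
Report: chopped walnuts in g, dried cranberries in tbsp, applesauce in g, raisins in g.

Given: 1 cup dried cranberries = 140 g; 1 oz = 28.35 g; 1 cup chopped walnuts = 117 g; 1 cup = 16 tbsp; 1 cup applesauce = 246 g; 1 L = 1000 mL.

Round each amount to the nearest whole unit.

Scaling factor: 26/16 = 13/8 = 1.625.
chopped walnuts: 5 oz × 13/8 × 28.35 g/oz ≈ 230 g
dried cranberries: 125 g × 13/8 ÷ 140 g/cup × 16 tbsp/cup ≈ 23 tbsp
applesauce: (3 cup + 6 tbsp = 3.375 cup) × 13/8 × 246 g/cup ≈ 1349 g
raisins: 4 oz × 13/8 × 28.35 g/oz ≈ 184 g

chopped walnuts: 230 g; dried cranberries: 23 tbsp; applesauce: 1349 g; raisins: 184 g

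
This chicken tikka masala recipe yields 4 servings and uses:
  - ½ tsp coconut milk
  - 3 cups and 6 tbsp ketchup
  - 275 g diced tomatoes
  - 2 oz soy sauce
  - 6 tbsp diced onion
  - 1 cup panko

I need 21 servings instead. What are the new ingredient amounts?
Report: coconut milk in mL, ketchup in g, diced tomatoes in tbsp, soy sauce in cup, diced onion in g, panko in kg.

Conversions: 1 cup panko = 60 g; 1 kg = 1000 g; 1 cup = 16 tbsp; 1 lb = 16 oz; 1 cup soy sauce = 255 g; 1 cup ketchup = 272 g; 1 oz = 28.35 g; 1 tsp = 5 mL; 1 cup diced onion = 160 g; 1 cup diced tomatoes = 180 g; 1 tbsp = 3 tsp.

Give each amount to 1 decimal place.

Scaling factor: 21/4 = 5.25.
coconut milk: 0.5 tsp × 21/4 × 5 mL/tsp ≈ 13.1 mL
ketchup: (3 cup + 6 tbsp = 3.375 cup) × 21/4 × 272 g/cup = 4819.5 g
diced tomatoes: 275 g × 21/4 ÷ 180 g/cup × 16 tbsp/cup ≈ 128.3 tbsp
soy sauce: 2 oz × 21/4 × 28.35 g/oz ÷ 255 g/cup ≈ 1.2 cup
diced onion: 6 tbsp × 21/4 ÷ 16 tbsp/cup × 160 g/cup = 315.0 g
panko: 1 cup × 21/4 × 60 g/cup ÷ 1000 g/kg ≈ 0.3 kg

coconut milk: 13.1 mL; ketchup: 4819.5 g; diced tomatoes: 128.3 tbsp; soy sauce: 1.2 cup; diced onion: 315.0 g; panko: 0.3 kg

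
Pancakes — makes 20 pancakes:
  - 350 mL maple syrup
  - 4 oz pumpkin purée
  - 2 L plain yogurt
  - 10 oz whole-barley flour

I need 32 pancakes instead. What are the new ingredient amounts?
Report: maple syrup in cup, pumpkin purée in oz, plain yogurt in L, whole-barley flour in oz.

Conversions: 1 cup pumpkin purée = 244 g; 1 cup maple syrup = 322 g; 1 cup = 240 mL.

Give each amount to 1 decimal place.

maple syrup: 2.3 cup; pumpkin purée: 6.4 oz; plain yogurt: 3.2 L; whole-barley flour: 16.0 oz

Scaling factor: 32/20 = 8/5 = 1.6.
maple syrup: 350 mL × 8/5 ÷ 240 mL/cup ≈ 2.3 cup
pumpkin purée: 4 oz × 8/5 = 6.4 oz
plain yogurt: 2 L × 8/5 = 3.2 L
whole-barley flour: 10 oz × 8/5 = 16.0 oz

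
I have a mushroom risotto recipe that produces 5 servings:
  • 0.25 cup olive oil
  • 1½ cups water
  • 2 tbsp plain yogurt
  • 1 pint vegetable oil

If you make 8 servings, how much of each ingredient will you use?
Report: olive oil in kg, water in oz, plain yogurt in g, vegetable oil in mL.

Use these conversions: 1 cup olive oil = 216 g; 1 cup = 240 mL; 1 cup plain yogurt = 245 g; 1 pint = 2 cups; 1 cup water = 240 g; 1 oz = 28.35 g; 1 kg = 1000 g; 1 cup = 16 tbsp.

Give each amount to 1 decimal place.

olive oil: 0.1 kg; water: 20.3 oz; plain yogurt: 49.0 g; vegetable oil: 768.0 mL

Scaling factor: 8/5 = 1.6.
olive oil: 0.25 cup × 8/5 × 216 g/cup ÷ 1000 g/kg ≈ 0.1 kg
water: 1.5 cup × 8/5 × 240 g/cup ÷ 28.35 g/oz ≈ 20.3 oz
plain yogurt: 2 tbsp × 8/5 ÷ 16 tbsp/cup × 245 g/cup = 49.0 g
vegetable oil: 1 pint × 8/5 × 2 cup/pint × 240 mL/cup = 768.0 mL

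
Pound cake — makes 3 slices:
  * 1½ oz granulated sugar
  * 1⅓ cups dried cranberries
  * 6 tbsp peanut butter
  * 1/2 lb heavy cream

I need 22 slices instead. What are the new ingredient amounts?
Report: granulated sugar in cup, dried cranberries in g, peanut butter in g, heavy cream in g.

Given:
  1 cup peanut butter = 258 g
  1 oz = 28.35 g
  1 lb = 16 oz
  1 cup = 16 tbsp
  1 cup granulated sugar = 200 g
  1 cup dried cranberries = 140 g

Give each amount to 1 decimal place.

granulated sugar: 1.6 cup; dried cranberries: 1368.9 g; peanut butter: 709.5 g; heavy cream: 1663.2 g

Scaling factor: 22/3.
granulated sugar: 1.5 oz × 22/3 × 28.35 g/oz ÷ 200 g/cup ≈ 1.6 cup
dried cranberries: 4/3 cup × 22/3 × 140 g/cup ≈ 1368.9 g
peanut butter: 6 tbsp × 22/3 ÷ 16 tbsp/cup × 258 g/cup = 709.5 g
heavy cream: 0.5 lb × 22/3 × 16 oz/lb × 28.35 g/oz = 1663.2 g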